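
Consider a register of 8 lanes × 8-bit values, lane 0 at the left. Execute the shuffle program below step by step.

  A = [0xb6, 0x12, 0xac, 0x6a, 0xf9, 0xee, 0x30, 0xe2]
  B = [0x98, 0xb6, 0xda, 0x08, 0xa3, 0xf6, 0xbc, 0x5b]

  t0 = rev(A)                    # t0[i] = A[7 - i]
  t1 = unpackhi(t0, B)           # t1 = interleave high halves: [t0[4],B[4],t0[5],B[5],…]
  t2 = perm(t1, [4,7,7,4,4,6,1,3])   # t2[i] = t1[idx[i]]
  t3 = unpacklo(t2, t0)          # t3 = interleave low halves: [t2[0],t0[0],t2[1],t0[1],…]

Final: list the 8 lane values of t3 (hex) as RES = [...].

RES = [ 0x12  0xe2  0x5b  0x30  0x5b  0xee  0x12  0xf9 ]

→ t0 |e2|30|ee|f9|6a|ac|12|b6|
→ t1 |6a|a3|ac|f6|12|bc|b6|5b|
→ t2 |12|5b|5b|12|12|b6|a3|f6|
→ t3 |12|e2|5b|30|5b|ee|12|f9|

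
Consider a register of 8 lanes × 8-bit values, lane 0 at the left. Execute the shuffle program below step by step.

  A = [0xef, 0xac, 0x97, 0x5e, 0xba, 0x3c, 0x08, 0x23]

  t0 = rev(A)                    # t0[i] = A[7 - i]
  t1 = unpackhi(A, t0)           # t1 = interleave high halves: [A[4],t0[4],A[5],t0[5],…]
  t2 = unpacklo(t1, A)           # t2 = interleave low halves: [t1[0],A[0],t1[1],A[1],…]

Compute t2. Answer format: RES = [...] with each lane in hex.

→ t0 |23|08|3c|ba|5e|97|ac|ef|
→ t1 |ba|5e|3c|97|08|ac|23|ef|
→ t2 |ba|ef|5e|ac|3c|97|97|5e|

RES = [0xba, 0xef, 0x5e, 0xac, 0x3c, 0x97, 0x97, 0x5e]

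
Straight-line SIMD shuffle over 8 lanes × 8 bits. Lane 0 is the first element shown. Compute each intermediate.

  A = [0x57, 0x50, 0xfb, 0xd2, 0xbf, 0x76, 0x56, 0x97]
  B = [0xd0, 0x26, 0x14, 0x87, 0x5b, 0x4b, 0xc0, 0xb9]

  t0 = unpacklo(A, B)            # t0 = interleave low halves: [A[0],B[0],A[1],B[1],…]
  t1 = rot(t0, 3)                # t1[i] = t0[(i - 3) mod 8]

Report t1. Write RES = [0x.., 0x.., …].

→ t0 |57|d0|50|26|fb|14|d2|87|
→ t1 |14|d2|87|57|d0|50|26|fb|

RES = [ 0x14  0xd2  0x87  0x57  0xd0  0x50  0x26  0xfb ]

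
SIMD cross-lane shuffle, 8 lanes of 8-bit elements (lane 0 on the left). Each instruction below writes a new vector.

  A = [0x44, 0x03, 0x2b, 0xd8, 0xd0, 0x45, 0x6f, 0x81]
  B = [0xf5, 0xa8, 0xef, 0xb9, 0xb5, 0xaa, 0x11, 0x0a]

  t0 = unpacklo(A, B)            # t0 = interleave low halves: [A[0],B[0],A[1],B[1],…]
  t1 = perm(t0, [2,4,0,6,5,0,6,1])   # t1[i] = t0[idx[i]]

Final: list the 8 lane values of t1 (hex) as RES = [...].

RES = [ 0x03  0x2b  0x44  0xd8  0xef  0x44  0xd8  0xf5 ]

→ t0 |44|f5|03|a8|2b|ef|d8|b9|
→ t1 |03|2b|44|d8|ef|44|d8|f5|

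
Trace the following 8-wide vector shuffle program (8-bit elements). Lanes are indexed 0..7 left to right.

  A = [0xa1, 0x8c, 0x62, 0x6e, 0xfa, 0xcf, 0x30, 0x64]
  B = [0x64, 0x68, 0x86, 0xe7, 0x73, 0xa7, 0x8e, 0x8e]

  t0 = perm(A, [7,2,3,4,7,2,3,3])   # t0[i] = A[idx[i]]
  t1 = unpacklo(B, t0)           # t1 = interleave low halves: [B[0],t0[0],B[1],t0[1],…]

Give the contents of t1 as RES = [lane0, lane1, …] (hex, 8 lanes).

RES = [0x64, 0x64, 0x68, 0x62, 0x86, 0x6e, 0xe7, 0xfa]

  t0: 64 62 6e fa 64 62 6e 6e
  t1: 64 64 68 62 86 6e e7 fa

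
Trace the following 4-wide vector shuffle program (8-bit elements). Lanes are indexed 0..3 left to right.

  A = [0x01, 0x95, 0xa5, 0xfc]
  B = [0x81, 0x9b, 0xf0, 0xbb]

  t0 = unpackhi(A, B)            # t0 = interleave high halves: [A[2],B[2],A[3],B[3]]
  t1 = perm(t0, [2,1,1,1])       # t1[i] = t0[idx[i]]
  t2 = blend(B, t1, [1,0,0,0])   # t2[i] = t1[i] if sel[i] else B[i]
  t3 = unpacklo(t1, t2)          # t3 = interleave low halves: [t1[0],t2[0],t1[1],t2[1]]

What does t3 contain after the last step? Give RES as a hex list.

t0 = [0xa5, 0xf0, 0xfc, 0xbb]
t1 = [0xfc, 0xf0, 0xf0, 0xf0]
t2 = [0xfc, 0x9b, 0xf0, 0xbb]
t3 = [0xfc, 0xfc, 0xf0, 0x9b]

RES = [ 0xfc  0xfc  0xf0  0x9b ]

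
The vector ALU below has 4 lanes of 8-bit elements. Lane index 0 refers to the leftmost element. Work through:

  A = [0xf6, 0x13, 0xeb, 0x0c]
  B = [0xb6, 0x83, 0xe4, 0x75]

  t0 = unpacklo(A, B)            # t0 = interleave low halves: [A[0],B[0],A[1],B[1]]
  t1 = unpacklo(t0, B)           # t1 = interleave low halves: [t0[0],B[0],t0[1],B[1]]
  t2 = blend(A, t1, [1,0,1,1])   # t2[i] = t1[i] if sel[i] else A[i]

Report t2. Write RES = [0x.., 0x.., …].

RES = [ 0xf6  0x13  0xb6  0x83 ]

t0 = [0xf6, 0xb6, 0x13, 0x83]
t1 = [0xf6, 0xb6, 0xb6, 0x83]
t2 = [0xf6, 0x13, 0xb6, 0x83]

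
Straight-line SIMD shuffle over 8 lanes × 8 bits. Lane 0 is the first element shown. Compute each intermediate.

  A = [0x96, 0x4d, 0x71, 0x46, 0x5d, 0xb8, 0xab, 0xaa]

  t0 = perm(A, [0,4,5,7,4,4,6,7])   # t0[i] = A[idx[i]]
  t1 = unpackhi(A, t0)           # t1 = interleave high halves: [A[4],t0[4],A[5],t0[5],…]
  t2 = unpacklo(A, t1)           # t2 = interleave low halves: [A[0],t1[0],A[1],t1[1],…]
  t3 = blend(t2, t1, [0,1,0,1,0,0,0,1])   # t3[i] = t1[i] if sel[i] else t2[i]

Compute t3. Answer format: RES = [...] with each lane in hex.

  t0: 96 5d b8 aa 5d 5d ab aa
  t1: 5d 5d b8 5d ab ab aa aa
  t2: 96 5d 4d 5d 71 b8 46 5d
  t3: 96 5d 4d 5d 71 b8 46 aa

RES = [ 0x96  0x5d  0x4d  0x5d  0x71  0xb8  0x46  0xaa ]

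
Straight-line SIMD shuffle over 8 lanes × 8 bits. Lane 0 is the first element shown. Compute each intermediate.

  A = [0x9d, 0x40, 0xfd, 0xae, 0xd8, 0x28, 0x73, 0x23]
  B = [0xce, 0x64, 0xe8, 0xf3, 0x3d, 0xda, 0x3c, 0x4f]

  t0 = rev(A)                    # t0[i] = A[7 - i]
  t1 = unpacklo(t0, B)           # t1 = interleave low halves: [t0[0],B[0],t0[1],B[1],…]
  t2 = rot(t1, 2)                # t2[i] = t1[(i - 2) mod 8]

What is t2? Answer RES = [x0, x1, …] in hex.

→ t0 |23|73|28|d8|ae|fd|40|9d|
→ t1 |23|ce|73|64|28|e8|d8|f3|
→ t2 |d8|f3|23|ce|73|64|28|e8|

RES = [0xd8, 0xf3, 0x23, 0xce, 0x73, 0x64, 0x28, 0xe8]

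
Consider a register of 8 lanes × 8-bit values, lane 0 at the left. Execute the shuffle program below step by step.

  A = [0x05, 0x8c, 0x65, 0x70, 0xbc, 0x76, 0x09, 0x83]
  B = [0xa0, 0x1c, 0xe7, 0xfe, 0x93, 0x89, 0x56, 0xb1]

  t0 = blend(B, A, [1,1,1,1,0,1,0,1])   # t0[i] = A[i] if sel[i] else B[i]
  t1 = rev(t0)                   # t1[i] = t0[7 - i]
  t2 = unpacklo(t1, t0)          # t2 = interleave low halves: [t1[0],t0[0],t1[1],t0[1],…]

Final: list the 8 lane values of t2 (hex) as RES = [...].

RES = [ 0x83  0x05  0x56  0x8c  0x76  0x65  0x93  0x70 ]

→ t0 |05|8c|65|70|93|76|56|83|
→ t1 |83|56|76|93|70|65|8c|05|
→ t2 |83|05|56|8c|76|65|93|70|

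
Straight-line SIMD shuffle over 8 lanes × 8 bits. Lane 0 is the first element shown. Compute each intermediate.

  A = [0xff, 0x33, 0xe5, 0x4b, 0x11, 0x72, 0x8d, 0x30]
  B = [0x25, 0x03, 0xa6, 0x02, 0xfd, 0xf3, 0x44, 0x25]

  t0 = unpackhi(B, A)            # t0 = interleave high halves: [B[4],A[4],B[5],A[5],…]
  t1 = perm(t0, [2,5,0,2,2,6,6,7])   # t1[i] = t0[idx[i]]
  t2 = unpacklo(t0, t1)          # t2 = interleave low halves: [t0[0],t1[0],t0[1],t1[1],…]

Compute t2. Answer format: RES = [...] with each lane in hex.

RES = [ 0xfd  0xf3  0x11  0x8d  0xf3  0xfd  0x72  0xf3 ]

→ t0 |fd|11|f3|72|44|8d|25|30|
→ t1 |f3|8d|fd|f3|f3|25|25|30|
→ t2 |fd|f3|11|8d|f3|fd|72|f3|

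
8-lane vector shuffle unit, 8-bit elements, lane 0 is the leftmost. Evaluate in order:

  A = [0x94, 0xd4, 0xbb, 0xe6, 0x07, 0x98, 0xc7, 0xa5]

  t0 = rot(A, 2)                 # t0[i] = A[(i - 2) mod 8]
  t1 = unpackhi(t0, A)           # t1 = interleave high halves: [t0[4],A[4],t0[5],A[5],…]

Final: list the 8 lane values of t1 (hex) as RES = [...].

RES = [ 0xbb  0x07  0xe6  0x98  0x07  0xc7  0x98  0xa5 ]

t0 = [0xc7, 0xa5, 0x94, 0xd4, 0xbb, 0xe6, 0x07, 0x98]
t1 = [0xbb, 0x07, 0xe6, 0x98, 0x07, 0xc7, 0x98, 0xa5]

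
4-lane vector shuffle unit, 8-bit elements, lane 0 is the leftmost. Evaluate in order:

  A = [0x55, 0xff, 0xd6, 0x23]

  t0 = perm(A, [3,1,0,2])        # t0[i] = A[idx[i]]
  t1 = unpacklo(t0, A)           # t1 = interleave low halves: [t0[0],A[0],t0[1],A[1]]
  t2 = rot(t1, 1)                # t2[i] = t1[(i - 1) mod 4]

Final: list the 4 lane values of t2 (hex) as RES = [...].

→ t0 |23|ff|55|d6|
→ t1 |23|55|ff|ff|
→ t2 |ff|23|55|ff|

RES = [ 0xff  0x23  0x55  0xff ]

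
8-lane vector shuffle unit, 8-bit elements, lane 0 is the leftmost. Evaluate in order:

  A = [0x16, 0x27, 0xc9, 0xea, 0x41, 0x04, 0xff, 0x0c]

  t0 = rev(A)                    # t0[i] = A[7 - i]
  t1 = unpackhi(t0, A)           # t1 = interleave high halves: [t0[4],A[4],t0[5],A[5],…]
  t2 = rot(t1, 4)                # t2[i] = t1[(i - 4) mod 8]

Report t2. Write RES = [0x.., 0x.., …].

  t0: 0c ff 04 41 ea c9 27 16
  t1: ea 41 c9 04 27 ff 16 0c
  t2: 27 ff 16 0c ea 41 c9 04

RES = [ 0x27  0xff  0x16  0x0c  0xea  0x41  0xc9  0x04 ]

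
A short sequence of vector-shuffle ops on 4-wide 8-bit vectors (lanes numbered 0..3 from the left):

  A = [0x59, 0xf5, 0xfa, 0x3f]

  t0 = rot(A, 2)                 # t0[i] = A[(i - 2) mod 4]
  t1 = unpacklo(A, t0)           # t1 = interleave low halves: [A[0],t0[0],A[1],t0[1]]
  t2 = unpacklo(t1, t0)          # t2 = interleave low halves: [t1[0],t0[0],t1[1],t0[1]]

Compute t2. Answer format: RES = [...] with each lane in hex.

RES = [0x59, 0xfa, 0xfa, 0x3f]

  t0: fa 3f 59 f5
  t1: 59 fa f5 3f
  t2: 59 fa fa 3f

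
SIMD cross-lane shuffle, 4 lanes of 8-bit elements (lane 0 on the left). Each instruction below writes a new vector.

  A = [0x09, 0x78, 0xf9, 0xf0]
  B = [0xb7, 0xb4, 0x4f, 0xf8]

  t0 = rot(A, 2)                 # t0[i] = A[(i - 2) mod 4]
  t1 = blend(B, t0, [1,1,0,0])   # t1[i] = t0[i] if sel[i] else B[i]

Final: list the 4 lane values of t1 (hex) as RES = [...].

t0 = [0xf9, 0xf0, 0x09, 0x78]
t1 = [0xf9, 0xf0, 0x4f, 0xf8]

RES = [0xf9, 0xf0, 0x4f, 0xf8]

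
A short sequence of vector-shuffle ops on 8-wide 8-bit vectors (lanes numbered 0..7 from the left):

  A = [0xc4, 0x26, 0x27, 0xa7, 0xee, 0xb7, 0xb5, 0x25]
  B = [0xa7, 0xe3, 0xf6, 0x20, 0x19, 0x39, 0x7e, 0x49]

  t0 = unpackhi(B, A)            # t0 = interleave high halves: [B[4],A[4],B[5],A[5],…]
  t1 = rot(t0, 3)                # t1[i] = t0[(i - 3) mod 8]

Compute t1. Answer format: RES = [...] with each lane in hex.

RES = [0xb5, 0x49, 0x25, 0x19, 0xee, 0x39, 0xb7, 0x7e]

  t0: 19 ee 39 b7 7e b5 49 25
  t1: b5 49 25 19 ee 39 b7 7e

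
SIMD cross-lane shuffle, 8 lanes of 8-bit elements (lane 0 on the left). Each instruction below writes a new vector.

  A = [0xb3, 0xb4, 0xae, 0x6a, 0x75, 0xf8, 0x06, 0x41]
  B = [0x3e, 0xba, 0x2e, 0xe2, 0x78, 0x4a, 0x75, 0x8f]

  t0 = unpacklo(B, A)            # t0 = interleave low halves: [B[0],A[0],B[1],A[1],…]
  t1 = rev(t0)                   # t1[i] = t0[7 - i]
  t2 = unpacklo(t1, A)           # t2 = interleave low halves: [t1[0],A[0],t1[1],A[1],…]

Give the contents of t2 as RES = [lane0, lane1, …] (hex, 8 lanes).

t0 = [0x3e, 0xb3, 0xba, 0xb4, 0x2e, 0xae, 0xe2, 0x6a]
t1 = [0x6a, 0xe2, 0xae, 0x2e, 0xb4, 0xba, 0xb3, 0x3e]
t2 = [0x6a, 0xb3, 0xe2, 0xb4, 0xae, 0xae, 0x2e, 0x6a]

RES = [0x6a, 0xb3, 0xe2, 0xb4, 0xae, 0xae, 0x2e, 0x6a]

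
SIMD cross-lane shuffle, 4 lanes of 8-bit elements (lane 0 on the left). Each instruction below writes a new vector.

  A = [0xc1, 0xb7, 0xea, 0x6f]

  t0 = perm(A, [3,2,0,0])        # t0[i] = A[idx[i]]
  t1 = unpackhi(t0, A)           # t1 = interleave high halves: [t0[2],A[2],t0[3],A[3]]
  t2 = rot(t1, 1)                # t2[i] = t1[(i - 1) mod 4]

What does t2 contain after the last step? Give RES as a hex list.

  t0: 6f ea c1 c1
  t1: c1 ea c1 6f
  t2: 6f c1 ea c1

RES = [0x6f, 0xc1, 0xea, 0xc1]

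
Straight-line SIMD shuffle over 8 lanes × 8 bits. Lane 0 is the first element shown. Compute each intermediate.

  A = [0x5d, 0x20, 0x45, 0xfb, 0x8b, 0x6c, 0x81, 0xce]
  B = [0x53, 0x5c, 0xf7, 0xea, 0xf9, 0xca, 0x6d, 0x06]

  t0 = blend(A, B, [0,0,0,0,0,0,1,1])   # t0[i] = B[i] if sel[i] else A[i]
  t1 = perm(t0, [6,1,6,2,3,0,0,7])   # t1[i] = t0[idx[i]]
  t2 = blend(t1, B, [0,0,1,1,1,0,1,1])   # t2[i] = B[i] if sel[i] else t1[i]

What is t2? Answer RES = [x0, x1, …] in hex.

→ t0 |5d|20|45|fb|8b|6c|6d|06|
→ t1 |6d|20|6d|45|fb|5d|5d|06|
→ t2 |6d|20|f7|ea|f9|5d|6d|06|

RES = [ 0x6d  0x20  0xf7  0xea  0xf9  0x5d  0x6d  0x06 ]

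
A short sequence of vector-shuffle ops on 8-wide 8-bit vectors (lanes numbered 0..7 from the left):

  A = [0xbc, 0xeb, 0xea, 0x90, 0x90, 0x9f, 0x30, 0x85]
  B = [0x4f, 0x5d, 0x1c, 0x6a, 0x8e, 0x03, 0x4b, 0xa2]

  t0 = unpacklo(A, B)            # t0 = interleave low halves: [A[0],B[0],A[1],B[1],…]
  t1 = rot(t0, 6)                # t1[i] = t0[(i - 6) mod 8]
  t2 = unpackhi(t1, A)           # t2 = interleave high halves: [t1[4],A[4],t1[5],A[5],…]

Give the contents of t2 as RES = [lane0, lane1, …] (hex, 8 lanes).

RES = [ 0x90  0x90  0x6a  0x9f  0xbc  0x30  0x4f  0x85 ]

→ t0 |bc|4f|eb|5d|ea|1c|90|6a|
→ t1 |eb|5d|ea|1c|90|6a|bc|4f|
→ t2 |90|90|6a|9f|bc|30|4f|85|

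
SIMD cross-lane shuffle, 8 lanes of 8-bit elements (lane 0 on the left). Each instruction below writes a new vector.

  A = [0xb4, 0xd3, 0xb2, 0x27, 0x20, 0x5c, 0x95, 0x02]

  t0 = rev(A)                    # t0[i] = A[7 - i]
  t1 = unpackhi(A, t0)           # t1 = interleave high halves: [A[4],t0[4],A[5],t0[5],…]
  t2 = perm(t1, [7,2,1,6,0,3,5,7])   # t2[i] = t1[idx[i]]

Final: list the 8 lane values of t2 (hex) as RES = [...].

  t0: 02 95 5c 20 27 b2 d3 b4
  t1: 20 27 5c b2 95 d3 02 b4
  t2: b4 5c 27 02 20 b2 d3 b4

RES = [0xb4, 0x5c, 0x27, 0x02, 0x20, 0xb2, 0xd3, 0xb4]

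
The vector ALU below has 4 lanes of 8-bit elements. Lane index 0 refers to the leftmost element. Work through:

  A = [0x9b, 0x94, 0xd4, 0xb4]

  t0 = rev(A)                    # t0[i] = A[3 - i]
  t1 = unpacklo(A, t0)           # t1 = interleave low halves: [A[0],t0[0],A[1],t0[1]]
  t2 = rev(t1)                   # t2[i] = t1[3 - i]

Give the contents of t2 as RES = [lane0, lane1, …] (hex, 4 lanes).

RES = [0xd4, 0x94, 0xb4, 0x9b]

→ t0 |b4|d4|94|9b|
→ t1 |9b|b4|94|d4|
→ t2 |d4|94|b4|9b|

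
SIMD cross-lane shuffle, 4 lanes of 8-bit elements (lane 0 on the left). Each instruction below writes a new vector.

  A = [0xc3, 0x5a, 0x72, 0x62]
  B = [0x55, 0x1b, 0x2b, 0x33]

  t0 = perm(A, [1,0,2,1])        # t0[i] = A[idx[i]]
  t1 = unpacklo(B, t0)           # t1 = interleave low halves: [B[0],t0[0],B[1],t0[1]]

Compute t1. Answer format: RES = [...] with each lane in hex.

RES = [0x55, 0x5a, 0x1b, 0xc3]

  t0: 5a c3 72 5a
  t1: 55 5a 1b c3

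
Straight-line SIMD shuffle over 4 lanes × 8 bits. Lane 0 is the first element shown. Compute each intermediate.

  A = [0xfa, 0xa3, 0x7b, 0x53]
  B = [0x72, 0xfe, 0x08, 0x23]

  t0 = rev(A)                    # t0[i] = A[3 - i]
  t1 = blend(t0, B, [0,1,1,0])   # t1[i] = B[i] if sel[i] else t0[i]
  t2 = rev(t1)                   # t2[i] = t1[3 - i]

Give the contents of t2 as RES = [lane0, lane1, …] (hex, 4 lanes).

t0 = [0x53, 0x7b, 0xa3, 0xfa]
t1 = [0x53, 0xfe, 0x08, 0xfa]
t2 = [0xfa, 0x08, 0xfe, 0x53]

RES = [0xfa, 0x08, 0xfe, 0x53]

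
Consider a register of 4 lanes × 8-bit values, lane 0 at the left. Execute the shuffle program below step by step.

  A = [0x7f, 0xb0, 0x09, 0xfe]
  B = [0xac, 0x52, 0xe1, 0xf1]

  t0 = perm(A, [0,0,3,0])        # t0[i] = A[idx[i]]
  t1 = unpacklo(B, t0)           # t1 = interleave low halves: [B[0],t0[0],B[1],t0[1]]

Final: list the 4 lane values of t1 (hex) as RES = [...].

RES = [0xac, 0x7f, 0x52, 0x7f]

  t0: 7f 7f fe 7f
  t1: ac 7f 52 7f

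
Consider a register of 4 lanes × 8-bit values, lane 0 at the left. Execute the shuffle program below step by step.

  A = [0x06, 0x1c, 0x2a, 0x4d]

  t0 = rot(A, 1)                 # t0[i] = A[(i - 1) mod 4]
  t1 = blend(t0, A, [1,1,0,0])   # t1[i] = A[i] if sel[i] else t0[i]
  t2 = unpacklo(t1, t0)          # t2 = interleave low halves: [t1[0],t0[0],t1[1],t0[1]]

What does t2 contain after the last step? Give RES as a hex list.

RES = [0x06, 0x4d, 0x1c, 0x06]

→ t0 |4d|06|1c|2a|
→ t1 |06|1c|1c|2a|
→ t2 |06|4d|1c|06|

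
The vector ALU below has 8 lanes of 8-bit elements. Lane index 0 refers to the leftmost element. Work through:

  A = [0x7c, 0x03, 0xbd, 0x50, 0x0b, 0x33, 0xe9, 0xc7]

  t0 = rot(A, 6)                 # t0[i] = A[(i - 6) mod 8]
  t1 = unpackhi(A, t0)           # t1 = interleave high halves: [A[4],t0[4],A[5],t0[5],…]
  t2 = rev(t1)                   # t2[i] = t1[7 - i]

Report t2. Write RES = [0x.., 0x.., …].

t0 = [0xbd, 0x50, 0x0b, 0x33, 0xe9, 0xc7, 0x7c, 0x03]
t1 = [0x0b, 0xe9, 0x33, 0xc7, 0xe9, 0x7c, 0xc7, 0x03]
t2 = [0x03, 0xc7, 0x7c, 0xe9, 0xc7, 0x33, 0xe9, 0x0b]

RES = [ 0x03  0xc7  0x7c  0xe9  0xc7  0x33  0xe9  0x0b ]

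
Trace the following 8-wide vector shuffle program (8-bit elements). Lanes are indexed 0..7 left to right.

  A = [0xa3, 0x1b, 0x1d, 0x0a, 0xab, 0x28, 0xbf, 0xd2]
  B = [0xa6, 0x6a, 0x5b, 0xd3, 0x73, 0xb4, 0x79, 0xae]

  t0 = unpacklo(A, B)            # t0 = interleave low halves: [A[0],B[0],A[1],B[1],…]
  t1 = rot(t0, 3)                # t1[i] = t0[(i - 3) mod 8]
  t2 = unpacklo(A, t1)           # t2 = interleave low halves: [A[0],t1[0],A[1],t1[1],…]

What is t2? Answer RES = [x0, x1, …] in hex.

RES = [ 0xa3  0x5b  0x1b  0x0a  0x1d  0xd3  0x0a  0xa3 ]

  t0: a3 a6 1b 6a 1d 5b 0a d3
  t1: 5b 0a d3 a3 a6 1b 6a 1d
  t2: a3 5b 1b 0a 1d d3 0a a3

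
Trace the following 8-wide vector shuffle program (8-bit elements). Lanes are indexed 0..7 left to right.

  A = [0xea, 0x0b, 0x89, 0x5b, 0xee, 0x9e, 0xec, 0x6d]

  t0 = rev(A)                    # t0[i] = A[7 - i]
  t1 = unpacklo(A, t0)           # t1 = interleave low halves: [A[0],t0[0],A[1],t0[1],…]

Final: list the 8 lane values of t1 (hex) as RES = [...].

t0 = [0x6d, 0xec, 0x9e, 0xee, 0x5b, 0x89, 0x0b, 0xea]
t1 = [0xea, 0x6d, 0x0b, 0xec, 0x89, 0x9e, 0x5b, 0xee]

RES = [ 0xea  0x6d  0x0b  0xec  0x89  0x9e  0x5b  0xee ]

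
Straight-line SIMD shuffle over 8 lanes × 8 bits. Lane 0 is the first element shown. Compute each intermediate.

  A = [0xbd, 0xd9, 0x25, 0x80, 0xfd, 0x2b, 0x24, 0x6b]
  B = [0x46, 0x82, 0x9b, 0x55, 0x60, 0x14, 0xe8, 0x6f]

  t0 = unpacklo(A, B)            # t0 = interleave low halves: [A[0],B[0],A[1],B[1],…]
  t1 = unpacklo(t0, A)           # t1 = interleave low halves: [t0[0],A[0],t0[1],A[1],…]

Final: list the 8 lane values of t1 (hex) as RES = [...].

RES = [0xbd, 0xbd, 0x46, 0xd9, 0xd9, 0x25, 0x82, 0x80]

→ t0 |bd|46|d9|82|25|9b|80|55|
→ t1 |bd|bd|46|d9|d9|25|82|80|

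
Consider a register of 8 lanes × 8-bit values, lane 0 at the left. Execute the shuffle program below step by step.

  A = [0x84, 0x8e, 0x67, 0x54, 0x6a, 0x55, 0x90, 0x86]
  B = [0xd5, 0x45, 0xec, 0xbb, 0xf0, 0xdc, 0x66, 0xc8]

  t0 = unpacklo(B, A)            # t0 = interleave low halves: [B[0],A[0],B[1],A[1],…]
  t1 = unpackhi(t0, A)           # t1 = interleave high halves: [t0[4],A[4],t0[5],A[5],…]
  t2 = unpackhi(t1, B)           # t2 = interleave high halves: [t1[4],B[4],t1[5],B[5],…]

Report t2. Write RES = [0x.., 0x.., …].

→ t0 |d5|84|45|8e|ec|67|bb|54|
→ t1 |ec|6a|67|55|bb|90|54|86|
→ t2 |bb|f0|90|dc|54|66|86|c8|

RES = [0xbb, 0xf0, 0x90, 0xdc, 0x54, 0x66, 0x86, 0xc8]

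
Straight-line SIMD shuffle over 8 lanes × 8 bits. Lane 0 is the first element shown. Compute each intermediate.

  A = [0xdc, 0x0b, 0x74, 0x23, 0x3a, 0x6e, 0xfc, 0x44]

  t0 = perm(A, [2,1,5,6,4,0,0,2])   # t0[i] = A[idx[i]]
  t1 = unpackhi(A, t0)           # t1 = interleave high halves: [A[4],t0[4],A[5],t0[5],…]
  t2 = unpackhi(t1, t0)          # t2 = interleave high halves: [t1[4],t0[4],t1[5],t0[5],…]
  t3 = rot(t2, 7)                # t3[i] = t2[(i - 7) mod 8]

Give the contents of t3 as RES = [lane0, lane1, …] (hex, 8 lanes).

RES = [ 0x3a  0xdc  0xdc  0x44  0xdc  0x74  0x74  0xfc ]

  t0: 74 0b 6e fc 3a dc dc 74
  t1: 3a 3a 6e dc fc dc 44 74
  t2: fc 3a dc dc 44 dc 74 74
  t3: 3a dc dc 44 dc 74 74 fc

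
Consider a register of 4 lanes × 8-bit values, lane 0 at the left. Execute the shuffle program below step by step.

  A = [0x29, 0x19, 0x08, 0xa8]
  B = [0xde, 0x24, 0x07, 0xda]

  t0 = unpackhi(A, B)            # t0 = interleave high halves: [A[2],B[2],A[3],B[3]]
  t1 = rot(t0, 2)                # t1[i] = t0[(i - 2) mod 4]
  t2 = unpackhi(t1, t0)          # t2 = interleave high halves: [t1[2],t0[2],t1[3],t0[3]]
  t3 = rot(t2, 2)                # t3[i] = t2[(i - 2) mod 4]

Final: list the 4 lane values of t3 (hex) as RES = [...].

RES = [0x07, 0xda, 0x08, 0xa8]

t0 = [0x08, 0x07, 0xa8, 0xda]
t1 = [0xa8, 0xda, 0x08, 0x07]
t2 = [0x08, 0xa8, 0x07, 0xda]
t3 = [0x07, 0xda, 0x08, 0xa8]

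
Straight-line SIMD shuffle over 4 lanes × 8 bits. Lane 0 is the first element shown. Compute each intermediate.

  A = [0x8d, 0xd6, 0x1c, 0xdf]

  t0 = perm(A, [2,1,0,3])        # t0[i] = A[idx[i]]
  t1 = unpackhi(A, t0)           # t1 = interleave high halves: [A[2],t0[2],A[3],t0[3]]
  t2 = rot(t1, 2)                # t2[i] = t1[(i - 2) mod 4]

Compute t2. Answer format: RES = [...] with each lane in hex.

RES = [ 0xdf  0xdf  0x1c  0x8d ]

t0 = [0x1c, 0xd6, 0x8d, 0xdf]
t1 = [0x1c, 0x8d, 0xdf, 0xdf]
t2 = [0xdf, 0xdf, 0x1c, 0x8d]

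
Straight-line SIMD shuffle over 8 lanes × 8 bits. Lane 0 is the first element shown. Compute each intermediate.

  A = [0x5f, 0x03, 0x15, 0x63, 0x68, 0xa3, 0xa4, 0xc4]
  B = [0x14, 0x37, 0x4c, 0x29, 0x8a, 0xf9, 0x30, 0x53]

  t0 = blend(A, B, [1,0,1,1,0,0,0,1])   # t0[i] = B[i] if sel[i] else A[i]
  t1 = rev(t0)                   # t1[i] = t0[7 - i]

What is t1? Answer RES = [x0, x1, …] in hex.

RES = [0x53, 0xa4, 0xa3, 0x68, 0x29, 0x4c, 0x03, 0x14]

t0 = [0x14, 0x03, 0x4c, 0x29, 0x68, 0xa3, 0xa4, 0x53]
t1 = [0x53, 0xa4, 0xa3, 0x68, 0x29, 0x4c, 0x03, 0x14]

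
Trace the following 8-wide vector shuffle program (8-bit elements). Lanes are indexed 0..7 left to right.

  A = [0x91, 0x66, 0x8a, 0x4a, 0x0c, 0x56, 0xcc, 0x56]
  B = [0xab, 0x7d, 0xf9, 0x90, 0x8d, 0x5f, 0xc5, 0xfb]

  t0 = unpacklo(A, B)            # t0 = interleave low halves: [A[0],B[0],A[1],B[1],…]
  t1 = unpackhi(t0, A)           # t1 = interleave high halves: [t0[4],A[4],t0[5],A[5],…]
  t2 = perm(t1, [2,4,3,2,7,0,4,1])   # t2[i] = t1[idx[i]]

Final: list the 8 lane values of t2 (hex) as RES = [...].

  t0: 91 ab 66 7d 8a f9 4a 90
  t1: 8a 0c f9 56 4a cc 90 56
  t2: f9 4a 56 f9 56 8a 4a 0c

RES = [ 0xf9  0x4a  0x56  0xf9  0x56  0x8a  0x4a  0x0c ]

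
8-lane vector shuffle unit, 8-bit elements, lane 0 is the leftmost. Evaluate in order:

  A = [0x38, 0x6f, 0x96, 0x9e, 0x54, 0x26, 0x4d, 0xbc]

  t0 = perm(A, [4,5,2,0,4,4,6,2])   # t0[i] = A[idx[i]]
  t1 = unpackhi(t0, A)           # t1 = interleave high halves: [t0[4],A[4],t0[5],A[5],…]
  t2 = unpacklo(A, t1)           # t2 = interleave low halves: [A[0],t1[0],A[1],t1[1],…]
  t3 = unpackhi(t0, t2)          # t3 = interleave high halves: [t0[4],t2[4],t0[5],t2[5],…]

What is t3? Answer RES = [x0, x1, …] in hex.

RES = [0x54, 0x96, 0x54, 0x54, 0x4d, 0x9e, 0x96, 0x26]

  t0: 54 26 96 38 54 54 4d 96
  t1: 54 54 54 26 4d 4d 96 bc
  t2: 38 54 6f 54 96 54 9e 26
  t3: 54 96 54 54 4d 9e 96 26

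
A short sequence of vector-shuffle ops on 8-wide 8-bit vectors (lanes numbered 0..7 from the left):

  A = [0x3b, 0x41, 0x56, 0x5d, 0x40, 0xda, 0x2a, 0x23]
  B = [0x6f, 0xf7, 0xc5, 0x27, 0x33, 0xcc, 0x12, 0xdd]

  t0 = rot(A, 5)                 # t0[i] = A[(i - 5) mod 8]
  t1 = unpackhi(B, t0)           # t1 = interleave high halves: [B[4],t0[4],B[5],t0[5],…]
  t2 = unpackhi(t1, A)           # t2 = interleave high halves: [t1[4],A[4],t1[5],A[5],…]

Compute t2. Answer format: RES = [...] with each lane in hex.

RES = [ 0x12  0x40  0x41  0xda  0xdd  0x2a  0x56  0x23 ]

  t0: 5d 40 da 2a 23 3b 41 56
  t1: 33 23 cc 3b 12 41 dd 56
  t2: 12 40 41 da dd 2a 56 23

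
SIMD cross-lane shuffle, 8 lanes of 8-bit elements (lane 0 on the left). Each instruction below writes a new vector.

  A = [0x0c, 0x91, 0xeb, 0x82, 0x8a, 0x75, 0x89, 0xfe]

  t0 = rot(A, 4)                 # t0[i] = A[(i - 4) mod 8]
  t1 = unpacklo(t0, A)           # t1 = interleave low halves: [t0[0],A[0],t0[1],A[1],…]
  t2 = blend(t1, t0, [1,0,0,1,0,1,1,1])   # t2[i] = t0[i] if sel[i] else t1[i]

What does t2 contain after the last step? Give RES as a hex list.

t0 = [0x8a, 0x75, 0x89, 0xfe, 0x0c, 0x91, 0xeb, 0x82]
t1 = [0x8a, 0x0c, 0x75, 0x91, 0x89, 0xeb, 0xfe, 0x82]
t2 = [0x8a, 0x0c, 0x75, 0xfe, 0x89, 0x91, 0xeb, 0x82]

RES = [ 0x8a  0x0c  0x75  0xfe  0x89  0x91  0xeb  0x82 ]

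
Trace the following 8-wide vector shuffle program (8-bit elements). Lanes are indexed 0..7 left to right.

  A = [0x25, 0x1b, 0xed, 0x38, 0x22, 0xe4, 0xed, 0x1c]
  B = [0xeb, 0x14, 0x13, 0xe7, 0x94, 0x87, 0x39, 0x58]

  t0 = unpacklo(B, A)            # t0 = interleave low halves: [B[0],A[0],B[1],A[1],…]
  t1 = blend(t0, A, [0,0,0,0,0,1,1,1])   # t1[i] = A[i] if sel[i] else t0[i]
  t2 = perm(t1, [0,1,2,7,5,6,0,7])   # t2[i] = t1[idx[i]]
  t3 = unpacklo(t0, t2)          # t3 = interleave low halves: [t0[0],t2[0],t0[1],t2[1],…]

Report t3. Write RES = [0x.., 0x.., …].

RES = [0xeb, 0xeb, 0x25, 0x25, 0x14, 0x14, 0x1b, 0x1c]

t0 = [0xeb, 0x25, 0x14, 0x1b, 0x13, 0xed, 0xe7, 0x38]
t1 = [0xeb, 0x25, 0x14, 0x1b, 0x13, 0xe4, 0xed, 0x1c]
t2 = [0xeb, 0x25, 0x14, 0x1c, 0xe4, 0xed, 0xeb, 0x1c]
t3 = [0xeb, 0xeb, 0x25, 0x25, 0x14, 0x14, 0x1b, 0x1c]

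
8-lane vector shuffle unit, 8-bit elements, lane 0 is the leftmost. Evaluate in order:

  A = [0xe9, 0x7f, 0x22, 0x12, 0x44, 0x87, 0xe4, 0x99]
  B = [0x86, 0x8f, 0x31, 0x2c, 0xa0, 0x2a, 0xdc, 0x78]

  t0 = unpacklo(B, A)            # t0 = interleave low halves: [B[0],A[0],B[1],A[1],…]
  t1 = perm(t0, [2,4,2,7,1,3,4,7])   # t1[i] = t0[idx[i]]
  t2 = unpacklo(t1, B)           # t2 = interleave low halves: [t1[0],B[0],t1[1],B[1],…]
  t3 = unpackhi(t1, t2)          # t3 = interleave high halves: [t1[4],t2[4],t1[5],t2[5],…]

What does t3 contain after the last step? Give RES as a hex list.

t0 = [0x86, 0xe9, 0x8f, 0x7f, 0x31, 0x22, 0x2c, 0x12]
t1 = [0x8f, 0x31, 0x8f, 0x12, 0xe9, 0x7f, 0x31, 0x12]
t2 = [0x8f, 0x86, 0x31, 0x8f, 0x8f, 0x31, 0x12, 0x2c]
t3 = [0xe9, 0x8f, 0x7f, 0x31, 0x31, 0x12, 0x12, 0x2c]

RES = [0xe9, 0x8f, 0x7f, 0x31, 0x31, 0x12, 0x12, 0x2c]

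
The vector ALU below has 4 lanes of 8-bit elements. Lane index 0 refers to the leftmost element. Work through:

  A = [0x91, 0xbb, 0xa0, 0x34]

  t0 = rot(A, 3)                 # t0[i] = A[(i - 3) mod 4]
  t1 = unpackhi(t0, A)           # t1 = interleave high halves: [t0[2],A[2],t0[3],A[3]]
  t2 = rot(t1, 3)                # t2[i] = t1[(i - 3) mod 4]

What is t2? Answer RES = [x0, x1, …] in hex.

→ t0 |bb|a0|34|91|
→ t1 |34|a0|91|34|
→ t2 |a0|91|34|34|

RES = [ 0xa0  0x91  0x34  0x34 ]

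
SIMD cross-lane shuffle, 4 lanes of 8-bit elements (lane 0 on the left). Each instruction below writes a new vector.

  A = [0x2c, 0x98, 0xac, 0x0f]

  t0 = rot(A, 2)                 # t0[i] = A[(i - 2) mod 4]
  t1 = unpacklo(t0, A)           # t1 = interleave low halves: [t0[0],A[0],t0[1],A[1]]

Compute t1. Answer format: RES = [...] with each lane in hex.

→ t0 |ac|0f|2c|98|
→ t1 |ac|2c|0f|98|

RES = [ 0xac  0x2c  0x0f  0x98 ]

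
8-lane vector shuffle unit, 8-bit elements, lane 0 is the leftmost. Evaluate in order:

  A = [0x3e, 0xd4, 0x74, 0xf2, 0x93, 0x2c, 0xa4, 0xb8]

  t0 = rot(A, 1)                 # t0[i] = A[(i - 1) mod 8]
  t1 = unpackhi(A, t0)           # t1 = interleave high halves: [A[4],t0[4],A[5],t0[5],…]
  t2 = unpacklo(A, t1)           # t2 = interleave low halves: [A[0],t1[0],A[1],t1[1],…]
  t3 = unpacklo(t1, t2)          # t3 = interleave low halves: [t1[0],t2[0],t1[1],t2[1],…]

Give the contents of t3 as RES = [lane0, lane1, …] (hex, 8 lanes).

→ t0 |b8|3e|d4|74|f2|93|2c|a4|
→ t1 |93|f2|2c|93|a4|2c|b8|a4|
→ t2 |3e|93|d4|f2|74|2c|f2|93|
→ t3 |93|3e|f2|93|2c|d4|93|f2|

RES = [ 0x93  0x3e  0xf2  0x93  0x2c  0xd4  0x93  0xf2 ]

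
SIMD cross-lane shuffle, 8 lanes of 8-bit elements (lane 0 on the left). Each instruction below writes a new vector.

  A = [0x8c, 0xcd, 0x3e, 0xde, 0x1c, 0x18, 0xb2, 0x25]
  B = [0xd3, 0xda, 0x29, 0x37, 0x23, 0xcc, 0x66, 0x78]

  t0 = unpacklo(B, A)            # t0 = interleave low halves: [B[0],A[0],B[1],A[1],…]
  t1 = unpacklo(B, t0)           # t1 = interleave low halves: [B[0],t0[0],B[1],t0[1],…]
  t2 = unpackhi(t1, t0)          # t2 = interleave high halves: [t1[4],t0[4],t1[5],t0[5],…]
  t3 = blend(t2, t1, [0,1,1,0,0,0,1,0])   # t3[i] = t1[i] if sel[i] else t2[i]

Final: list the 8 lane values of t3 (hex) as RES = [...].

→ t0 |d3|8c|da|cd|29|3e|37|de|
→ t1 |d3|d3|da|8c|29|da|37|cd|
→ t2 |29|29|da|3e|37|37|cd|de|
→ t3 |29|d3|da|3e|37|37|37|de|

RES = [ 0x29  0xd3  0xda  0x3e  0x37  0x37  0x37  0xde ]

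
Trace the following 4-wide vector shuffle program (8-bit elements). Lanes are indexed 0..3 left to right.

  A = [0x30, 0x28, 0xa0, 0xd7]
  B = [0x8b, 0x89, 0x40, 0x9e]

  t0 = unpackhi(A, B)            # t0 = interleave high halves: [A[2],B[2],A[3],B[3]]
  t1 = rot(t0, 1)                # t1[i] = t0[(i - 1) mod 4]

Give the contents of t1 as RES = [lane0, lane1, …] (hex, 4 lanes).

RES = [0x9e, 0xa0, 0x40, 0xd7]

t0 = [0xa0, 0x40, 0xd7, 0x9e]
t1 = [0x9e, 0xa0, 0x40, 0xd7]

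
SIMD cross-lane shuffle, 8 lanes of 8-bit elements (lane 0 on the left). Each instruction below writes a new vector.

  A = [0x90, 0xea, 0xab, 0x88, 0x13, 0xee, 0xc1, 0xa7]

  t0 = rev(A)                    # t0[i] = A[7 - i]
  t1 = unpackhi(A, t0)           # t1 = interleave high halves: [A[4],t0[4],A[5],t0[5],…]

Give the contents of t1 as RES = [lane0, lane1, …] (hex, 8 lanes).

RES = [ 0x13  0x88  0xee  0xab  0xc1  0xea  0xa7  0x90 ]

  t0: a7 c1 ee 13 88 ab ea 90
  t1: 13 88 ee ab c1 ea a7 90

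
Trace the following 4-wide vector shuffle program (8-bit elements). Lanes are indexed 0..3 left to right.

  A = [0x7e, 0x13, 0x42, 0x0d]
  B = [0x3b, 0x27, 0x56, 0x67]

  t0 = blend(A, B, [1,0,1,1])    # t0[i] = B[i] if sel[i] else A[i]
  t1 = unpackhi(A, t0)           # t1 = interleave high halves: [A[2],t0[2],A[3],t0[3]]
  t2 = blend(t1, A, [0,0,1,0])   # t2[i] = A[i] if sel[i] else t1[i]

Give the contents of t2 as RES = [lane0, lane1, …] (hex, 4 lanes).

RES = [ 0x42  0x56  0x42  0x67 ]

t0 = [0x3b, 0x13, 0x56, 0x67]
t1 = [0x42, 0x56, 0x0d, 0x67]
t2 = [0x42, 0x56, 0x42, 0x67]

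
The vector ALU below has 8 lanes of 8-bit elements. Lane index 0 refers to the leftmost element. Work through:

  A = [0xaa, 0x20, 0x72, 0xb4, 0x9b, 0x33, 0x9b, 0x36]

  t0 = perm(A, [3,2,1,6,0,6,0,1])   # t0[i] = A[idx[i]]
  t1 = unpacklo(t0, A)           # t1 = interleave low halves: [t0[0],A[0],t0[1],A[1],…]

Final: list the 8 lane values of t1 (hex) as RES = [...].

→ t0 |b4|72|20|9b|aa|9b|aa|20|
→ t1 |b4|aa|72|20|20|72|9b|b4|

RES = [ 0xb4  0xaa  0x72  0x20  0x20  0x72  0x9b  0xb4 ]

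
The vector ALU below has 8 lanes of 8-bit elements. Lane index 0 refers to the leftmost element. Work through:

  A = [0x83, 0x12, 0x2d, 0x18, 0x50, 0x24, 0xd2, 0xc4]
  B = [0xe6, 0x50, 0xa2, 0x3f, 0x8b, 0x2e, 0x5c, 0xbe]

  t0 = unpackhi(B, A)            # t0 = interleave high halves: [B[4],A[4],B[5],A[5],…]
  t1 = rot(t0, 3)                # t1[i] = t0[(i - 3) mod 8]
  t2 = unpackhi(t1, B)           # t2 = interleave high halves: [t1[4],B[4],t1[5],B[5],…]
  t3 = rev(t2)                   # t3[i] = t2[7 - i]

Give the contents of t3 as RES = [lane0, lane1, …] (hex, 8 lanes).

→ t0 |8b|50|2e|24|5c|d2|be|c4|
→ t1 |d2|be|c4|8b|50|2e|24|5c|
→ t2 |50|8b|2e|2e|24|5c|5c|be|
→ t3 |be|5c|5c|24|2e|2e|8b|50|

RES = [ 0xbe  0x5c  0x5c  0x24  0x2e  0x2e  0x8b  0x50 ]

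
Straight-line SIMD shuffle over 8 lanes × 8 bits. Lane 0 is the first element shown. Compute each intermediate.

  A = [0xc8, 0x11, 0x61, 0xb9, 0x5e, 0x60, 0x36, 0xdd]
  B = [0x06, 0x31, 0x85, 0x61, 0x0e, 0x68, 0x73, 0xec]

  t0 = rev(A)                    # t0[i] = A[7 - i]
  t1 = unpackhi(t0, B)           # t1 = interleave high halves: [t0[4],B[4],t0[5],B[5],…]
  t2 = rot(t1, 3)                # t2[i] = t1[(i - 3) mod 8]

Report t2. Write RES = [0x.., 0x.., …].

RES = [0x73, 0xc8, 0xec, 0xb9, 0x0e, 0x61, 0x68, 0x11]

  t0: dd 36 60 5e b9 61 11 c8
  t1: b9 0e 61 68 11 73 c8 ec
  t2: 73 c8 ec b9 0e 61 68 11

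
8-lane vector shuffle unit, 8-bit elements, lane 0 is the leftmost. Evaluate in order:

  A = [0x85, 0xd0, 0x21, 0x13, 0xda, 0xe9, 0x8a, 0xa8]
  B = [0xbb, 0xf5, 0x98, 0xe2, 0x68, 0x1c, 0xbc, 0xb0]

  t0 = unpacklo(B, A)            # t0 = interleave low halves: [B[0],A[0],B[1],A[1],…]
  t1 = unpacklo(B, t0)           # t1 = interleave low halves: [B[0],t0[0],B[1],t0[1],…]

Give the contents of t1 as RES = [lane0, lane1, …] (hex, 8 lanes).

RES = [ 0xbb  0xbb  0xf5  0x85  0x98  0xf5  0xe2  0xd0 ]

→ t0 |bb|85|f5|d0|98|21|e2|13|
→ t1 |bb|bb|f5|85|98|f5|e2|d0|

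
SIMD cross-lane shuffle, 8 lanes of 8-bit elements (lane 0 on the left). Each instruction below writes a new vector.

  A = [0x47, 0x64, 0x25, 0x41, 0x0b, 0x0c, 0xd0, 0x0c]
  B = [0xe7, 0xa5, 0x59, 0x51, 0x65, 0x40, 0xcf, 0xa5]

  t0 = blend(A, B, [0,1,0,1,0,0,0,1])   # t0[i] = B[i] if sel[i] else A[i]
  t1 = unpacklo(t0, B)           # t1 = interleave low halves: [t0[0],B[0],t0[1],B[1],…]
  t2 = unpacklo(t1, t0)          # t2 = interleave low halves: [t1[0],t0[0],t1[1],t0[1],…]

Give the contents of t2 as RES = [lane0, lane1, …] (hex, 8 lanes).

RES = [0x47, 0x47, 0xe7, 0xa5, 0xa5, 0x25, 0xa5, 0x51]

→ t0 |47|a5|25|51|0b|0c|d0|a5|
→ t1 |47|e7|a5|a5|25|59|51|51|
→ t2 |47|47|e7|a5|a5|25|a5|51|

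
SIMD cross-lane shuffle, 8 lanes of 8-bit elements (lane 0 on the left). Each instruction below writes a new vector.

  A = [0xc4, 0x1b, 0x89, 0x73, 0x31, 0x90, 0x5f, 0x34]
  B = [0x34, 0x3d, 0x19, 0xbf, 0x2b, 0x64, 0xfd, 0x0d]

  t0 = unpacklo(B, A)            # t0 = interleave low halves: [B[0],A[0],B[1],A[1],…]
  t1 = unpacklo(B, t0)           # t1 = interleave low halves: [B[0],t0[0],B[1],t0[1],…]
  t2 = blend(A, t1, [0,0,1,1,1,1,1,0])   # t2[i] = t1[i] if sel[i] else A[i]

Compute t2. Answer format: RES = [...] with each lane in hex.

→ t0 |34|c4|3d|1b|19|89|bf|73|
→ t1 |34|34|3d|c4|19|3d|bf|1b|
→ t2 |c4|1b|3d|c4|19|3d|bf|34|

RES = [0xc4, 0x1b, 0x3d, 0xc4, 0x19, 0x3d, 0xbf, 0x34]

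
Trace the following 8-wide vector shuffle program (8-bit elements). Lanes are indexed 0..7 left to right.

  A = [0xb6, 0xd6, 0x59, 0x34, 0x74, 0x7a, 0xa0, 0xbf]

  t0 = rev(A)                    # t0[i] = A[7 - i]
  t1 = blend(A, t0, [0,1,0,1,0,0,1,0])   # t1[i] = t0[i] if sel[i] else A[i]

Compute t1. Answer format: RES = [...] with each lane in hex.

t0 = [0xbf, 0xa0, 0x7a, 0x74, 0x34, 0x59, 0xd6, 0xb6]
t1 = [0xb6, 0xa0, 0x59, 0x74, 0x74, 0x7a, 0xd6, 0xbf]

RES = [0xb6, 0xa0, 0x59, 0x74, 0x74, 0x7a, 0xd6, 0xbf]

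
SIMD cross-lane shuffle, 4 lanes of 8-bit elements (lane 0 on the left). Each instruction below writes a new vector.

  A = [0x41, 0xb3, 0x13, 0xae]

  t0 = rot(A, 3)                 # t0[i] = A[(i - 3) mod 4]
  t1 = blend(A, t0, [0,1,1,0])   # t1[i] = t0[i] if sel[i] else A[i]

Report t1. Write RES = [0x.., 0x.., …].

RES = [ 0x41  0x13  0xae  0xae ]

t0 = [0xb3, 0x13, 0xae, 0x41]
t1 = [0x41, 0x13, 0xae, 0xae]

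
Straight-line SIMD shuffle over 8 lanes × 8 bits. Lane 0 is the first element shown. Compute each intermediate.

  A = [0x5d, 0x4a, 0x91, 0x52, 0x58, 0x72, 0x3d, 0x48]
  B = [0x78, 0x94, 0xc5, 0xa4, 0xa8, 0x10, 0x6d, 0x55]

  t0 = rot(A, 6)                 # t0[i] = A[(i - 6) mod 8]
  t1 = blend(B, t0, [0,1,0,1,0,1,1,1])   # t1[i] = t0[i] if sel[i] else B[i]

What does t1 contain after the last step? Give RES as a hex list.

RES = [0x78, 0x52, 0xc5, 0x72, 0xa8, 0x48, 0x5d, 0x4a]

→ t0 |91|52|58|72|3d|48|5d|4a|
→ t1 |78|52|c5|72|a8|48|5d|4a|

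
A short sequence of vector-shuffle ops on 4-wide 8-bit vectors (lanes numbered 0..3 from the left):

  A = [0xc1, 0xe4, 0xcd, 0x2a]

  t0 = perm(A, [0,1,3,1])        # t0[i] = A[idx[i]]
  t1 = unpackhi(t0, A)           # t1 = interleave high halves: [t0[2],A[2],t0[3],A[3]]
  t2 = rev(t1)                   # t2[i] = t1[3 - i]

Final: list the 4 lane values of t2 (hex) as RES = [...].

  t0: c1 e4 2a e4
  t1: 2a cd e4 2a
  t2: 2a e4 cd 2a

RES = [ 0x2a  0xe4  0xcd  0x2a ]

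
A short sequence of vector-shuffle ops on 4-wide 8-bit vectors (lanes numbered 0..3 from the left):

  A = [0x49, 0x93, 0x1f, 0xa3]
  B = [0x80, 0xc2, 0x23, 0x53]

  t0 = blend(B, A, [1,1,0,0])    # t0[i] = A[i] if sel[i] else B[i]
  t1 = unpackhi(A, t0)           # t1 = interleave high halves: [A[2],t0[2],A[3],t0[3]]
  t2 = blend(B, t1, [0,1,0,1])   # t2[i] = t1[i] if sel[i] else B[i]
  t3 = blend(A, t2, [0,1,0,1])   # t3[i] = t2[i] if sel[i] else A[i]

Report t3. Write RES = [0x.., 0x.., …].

RES = [0x49, 0x23, 0x1f, 0x53]

t0 = [0x49, 0x93, 0x23, 0x53]
t1 = [0x1f, 0x23, 0xa3, 0x53]
t2 = [0x80, 0x23, 0x23, 0x53]
t3 = [0x49, 0x23, 0x1f, 0x53]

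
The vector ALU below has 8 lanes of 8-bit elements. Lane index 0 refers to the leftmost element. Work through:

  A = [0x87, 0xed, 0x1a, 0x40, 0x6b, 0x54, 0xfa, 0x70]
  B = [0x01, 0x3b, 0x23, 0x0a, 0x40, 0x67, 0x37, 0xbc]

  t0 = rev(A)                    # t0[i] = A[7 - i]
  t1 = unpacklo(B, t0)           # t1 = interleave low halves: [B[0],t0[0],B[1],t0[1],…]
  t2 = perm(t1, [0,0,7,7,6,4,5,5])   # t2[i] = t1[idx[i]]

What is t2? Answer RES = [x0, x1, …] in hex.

→ t0 |70|fa|54|6b|40|1a|ed|87|
→ t1 |01|70|3b|fa|23|54|0a|6b|
→ t2 |01|01|6b|6b|0a|23|54|54|

RES = [ 0x01  0x01  0x6b  0x6b  0x0a  0x23  0x54  0x54 ]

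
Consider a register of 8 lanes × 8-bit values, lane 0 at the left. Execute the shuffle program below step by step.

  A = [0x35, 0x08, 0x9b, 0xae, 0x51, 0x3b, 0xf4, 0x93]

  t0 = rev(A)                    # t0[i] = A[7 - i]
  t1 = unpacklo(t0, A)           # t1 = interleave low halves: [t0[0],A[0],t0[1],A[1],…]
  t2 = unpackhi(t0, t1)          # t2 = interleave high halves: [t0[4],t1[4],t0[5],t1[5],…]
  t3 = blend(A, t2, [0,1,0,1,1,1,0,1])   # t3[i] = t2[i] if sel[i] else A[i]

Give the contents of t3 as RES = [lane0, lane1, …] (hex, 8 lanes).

RES = [0x35, 0x3b, 0x9b, 0x9b, 0x08, 0x51, 0xf4, 0xae]

t0 = [0x93, 0xf4, 0x3b, 0x51, 0xae, 0x9b, 0x08, 0x35]
t1 = [0x93, 0x35, 0xf4, 0x08, 0x3b, 0x9b, 0x51, 0xae]
t2 = [0xae, 0x3b, 0x9b, 0x9b, 0x08, 0x51, 0x35, 0xae]
t3 = [0x35, 0x3b, 0x9b, 0x9b, 0x08, 0x51, 0xf4, 0xae]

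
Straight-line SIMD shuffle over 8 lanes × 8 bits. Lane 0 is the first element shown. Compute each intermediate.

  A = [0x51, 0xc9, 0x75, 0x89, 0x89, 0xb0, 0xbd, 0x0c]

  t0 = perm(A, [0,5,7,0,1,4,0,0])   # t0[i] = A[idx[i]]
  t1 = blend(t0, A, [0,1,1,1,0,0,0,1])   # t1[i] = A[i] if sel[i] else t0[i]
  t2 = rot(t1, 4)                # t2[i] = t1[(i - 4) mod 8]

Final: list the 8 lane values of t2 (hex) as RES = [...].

t0 = [0x51, 0xb0, 0x0c, 0x51, 0xc9, 0x89, 0x51, 0x51]
t1 = [0x51, 0xc9, 0x75, 0x89, 0xc9, 0x89, 0x51, 0x0c]
t2 = [0xc9, 0x89, 0x51, 0x0c, 0x51, 0xc9, 0x75, 0x89]

RES = [ 0xc9  0x89  0x51  0x0c  0x51  0xc9  0x75  0x89 ]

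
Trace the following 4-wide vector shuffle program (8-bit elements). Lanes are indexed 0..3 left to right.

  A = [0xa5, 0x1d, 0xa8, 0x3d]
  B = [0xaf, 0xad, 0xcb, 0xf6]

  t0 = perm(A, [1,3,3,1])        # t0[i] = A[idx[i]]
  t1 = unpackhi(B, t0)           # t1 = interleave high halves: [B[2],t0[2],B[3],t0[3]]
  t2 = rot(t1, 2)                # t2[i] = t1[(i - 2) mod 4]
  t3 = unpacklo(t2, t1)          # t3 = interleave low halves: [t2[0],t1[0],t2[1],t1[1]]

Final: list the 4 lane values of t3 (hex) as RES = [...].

→ t0 |1d|3d|3d|1d|
→ t1 |cb|3d|f6|1d|
→ t2 |f6|1d|cb|3d|
→ t3 |f6|cb|1d|3d|

RES = [ 0xf6  0xcb  0x1d  0x3d ]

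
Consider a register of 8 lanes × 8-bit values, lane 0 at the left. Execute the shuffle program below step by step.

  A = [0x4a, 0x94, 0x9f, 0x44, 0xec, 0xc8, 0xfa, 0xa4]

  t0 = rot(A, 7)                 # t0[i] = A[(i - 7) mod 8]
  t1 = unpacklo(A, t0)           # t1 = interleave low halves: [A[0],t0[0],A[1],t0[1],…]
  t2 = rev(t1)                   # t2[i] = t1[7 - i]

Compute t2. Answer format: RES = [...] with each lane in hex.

t0 = [0x94, 0x9f, 0x44, 0xec, 0xc8, 0xfa, 0xa4, 0x4a]
t1 = [0x4a, 0x94, 0x94, 0x9f, 0x9f, 0x44, 0x44, 0xec]
t2 = [0xec, 0x44, 0x44, 0x9f, 0x9f, 0x94, 0x94, 0x4a]

RES = [0xec, 0x44, 0x44, 0x9f, 0x9f, 0x94, 0x94, 0x4a]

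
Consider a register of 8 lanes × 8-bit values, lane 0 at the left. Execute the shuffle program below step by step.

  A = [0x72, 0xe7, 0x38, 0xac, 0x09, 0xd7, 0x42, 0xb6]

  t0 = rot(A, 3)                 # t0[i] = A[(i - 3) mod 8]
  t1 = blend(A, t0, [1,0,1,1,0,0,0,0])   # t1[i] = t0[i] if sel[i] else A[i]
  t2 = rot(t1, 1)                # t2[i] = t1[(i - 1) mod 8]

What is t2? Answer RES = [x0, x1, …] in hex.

  t0: d7 42 b6 72 e7 38 ac 09
  t1: d7 e7 b6 72 09 d7 42 b6
  t2: b6 d7 e7 b6 72 09 d7 42

RES = [ 0xb6  0xd7  0xe7  0xb6  0x72  0x09  0xd7  0x42 ]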